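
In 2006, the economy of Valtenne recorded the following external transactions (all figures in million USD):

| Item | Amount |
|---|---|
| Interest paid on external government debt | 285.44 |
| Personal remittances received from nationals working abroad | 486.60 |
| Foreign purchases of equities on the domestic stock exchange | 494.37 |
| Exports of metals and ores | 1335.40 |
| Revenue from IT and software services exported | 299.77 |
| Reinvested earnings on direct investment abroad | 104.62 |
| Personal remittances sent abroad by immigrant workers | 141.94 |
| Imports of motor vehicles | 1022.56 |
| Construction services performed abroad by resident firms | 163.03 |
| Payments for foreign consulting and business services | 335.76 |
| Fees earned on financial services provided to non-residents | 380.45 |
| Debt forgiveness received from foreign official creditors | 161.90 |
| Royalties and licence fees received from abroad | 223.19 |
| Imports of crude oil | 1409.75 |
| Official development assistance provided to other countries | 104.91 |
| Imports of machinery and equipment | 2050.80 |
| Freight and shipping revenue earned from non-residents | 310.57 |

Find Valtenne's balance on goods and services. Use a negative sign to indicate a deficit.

-2106.46

Goods: -1409.75 - 2050.80 + 1335.40 - 1022.56 = -3147.71
Services: -335.76 + 310.57 + 223.19 + 299.77 + 163.03 + 380.45 = 1041.25
Trade balance = -3147.71 + 1041.25 = -2106.46
(Excluded from the trade balance — primary income: interest paid on external government debt 285.44, reinvested earnings on direct investment abroad 104.62; secondary income: personal remittances received from nationals working abroad 486.60, personal remittances sent abroad by immigrant workers 141.94, official development assistance provided to other countries 104.91; financial account: foreign purchases of equities on the domestic stock exchange 494.37; capital account: debt forgiveness received from foreign official creditors 161.90.)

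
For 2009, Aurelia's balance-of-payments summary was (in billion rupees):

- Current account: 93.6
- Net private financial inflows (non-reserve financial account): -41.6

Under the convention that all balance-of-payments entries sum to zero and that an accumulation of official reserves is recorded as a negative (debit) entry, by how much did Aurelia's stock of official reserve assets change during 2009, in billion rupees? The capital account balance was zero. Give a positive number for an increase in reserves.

Official reserve transactions balance = -(93.6 + (-41.6)) = -52.0
An accumulation of reserves is recorded as a debit (negative entry), so the change in the stock of reserves is the negative of that balance.
Change in official reserves = -(-52.0) = 52.0

52.0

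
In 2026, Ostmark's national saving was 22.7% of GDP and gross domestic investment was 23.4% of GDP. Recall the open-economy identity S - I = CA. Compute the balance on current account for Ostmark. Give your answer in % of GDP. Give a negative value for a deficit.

-0.7

S - I = CA (net lending to the rest of the world).
CA = S - I = 22.7 - 23.4 = -0.7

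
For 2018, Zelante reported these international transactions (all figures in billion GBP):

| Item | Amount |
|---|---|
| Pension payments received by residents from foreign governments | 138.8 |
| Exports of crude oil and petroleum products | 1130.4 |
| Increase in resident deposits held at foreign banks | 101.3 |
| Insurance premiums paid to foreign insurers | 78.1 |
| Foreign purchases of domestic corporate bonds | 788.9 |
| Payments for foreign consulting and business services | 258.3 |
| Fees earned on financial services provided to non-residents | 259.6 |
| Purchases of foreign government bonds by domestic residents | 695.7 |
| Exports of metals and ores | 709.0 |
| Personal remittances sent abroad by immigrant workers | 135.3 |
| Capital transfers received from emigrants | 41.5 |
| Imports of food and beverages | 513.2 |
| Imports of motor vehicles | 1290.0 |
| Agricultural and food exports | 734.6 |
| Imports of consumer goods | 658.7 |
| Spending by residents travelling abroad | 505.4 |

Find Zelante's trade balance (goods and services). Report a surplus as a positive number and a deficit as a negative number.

Goods: 709.0 + 1130.4 - 1290.0 - 658.7 + 734.6 - 513.2 = 112.1
Services: 259.6 - 258.3 - 78.1 - 505.4 = -582.2
Trade balance = 112.1 + (-582.2) = -470.1
(Excluded from the trade balance — secondary income: pension payments received by residents from foreign governments 138.8, personal remittances sent abroad by immigrant workers 135.3; financial account: increase in resident deposits held at foreign banks 101.3, foreign purchases of domestic corporate bonds 788.9, purchases of foreign government bonds by domestic residents 695.7; capital account: capital transfers received from emigrants 41.5.)

-470.1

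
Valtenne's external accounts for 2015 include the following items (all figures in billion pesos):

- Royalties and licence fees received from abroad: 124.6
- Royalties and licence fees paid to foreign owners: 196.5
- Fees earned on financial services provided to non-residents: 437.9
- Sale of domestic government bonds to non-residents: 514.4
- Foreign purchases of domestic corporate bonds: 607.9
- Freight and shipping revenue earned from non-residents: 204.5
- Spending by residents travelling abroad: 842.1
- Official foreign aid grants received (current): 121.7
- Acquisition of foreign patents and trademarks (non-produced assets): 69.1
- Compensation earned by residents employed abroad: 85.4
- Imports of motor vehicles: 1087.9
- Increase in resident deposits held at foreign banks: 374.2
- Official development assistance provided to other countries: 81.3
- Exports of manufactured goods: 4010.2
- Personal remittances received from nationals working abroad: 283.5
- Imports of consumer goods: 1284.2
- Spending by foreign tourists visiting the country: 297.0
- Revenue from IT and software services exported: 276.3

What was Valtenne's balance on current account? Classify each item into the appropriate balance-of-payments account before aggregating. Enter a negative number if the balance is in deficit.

2349.1

Goods: -1087.9 - 1284.2 + 4010.2 = 1638.1
Services: -842.1 + 124.6 + 204.5 + 276.3 + 437.9 + 297.0 - 196.5 = 301.7
Primary income: 85.4
Secondary income: 121.7 - 81.3 + 283.5 = 323.9
Current account = 1638.1 + 301.7 + 85.4 + 323.9 = 2349.1
(Excluded from the current account — financial account: sale of domestic government bonds to non-residents 514.4, foreign purchases of domestic corporate bonds 607.9, increase in resident deposits held at foreign banks 374.2; capital account: acquisition of foreign patents and trademarks (non-produced assets) 69.1.)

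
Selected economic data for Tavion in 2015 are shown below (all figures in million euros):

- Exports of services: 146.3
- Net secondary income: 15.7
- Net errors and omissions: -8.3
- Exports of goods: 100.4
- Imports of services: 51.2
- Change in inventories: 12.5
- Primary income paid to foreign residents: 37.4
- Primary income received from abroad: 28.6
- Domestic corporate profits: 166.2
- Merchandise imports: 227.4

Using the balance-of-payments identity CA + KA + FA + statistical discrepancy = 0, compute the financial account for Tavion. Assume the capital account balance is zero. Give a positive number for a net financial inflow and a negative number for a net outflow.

33.3

Goods balance = 100.4 - 227.4 = -127.0
Services balance = 146.3 - 51.2 = 95.1
Trade balance (goods + services) = -127.0 + 95.1 = -31.9
Net primary income = 28.6 - 37.4 = -8.8
Net secondary income = 15.7
Current account = -31.9 + (-8.8) + 15.7 = -25.0
Financial account = -(-25.0 + (-8.3)) = 33.3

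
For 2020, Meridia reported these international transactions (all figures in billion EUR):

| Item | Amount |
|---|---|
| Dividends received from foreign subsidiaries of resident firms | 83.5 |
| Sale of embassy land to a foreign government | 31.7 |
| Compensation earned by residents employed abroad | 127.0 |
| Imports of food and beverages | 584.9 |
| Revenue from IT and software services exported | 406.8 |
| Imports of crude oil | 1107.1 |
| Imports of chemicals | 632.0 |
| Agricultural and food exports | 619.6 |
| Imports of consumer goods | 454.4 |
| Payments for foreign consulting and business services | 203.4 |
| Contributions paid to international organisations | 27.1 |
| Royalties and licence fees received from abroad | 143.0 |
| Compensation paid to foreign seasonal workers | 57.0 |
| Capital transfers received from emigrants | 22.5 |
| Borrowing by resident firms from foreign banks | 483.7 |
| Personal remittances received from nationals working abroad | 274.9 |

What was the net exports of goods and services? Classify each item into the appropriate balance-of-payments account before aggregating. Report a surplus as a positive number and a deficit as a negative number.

-1812.4

Goods: -632.0 - 584.9 - 454.4 - 1107.1 + 619.6 = -2158.8
Services: 143.0 - 203.4 + 406.8 = 346.4
Trade balance = -2158.8 + 346.4 = -1812.4
(Excluded from the trade balance — primary income: dividends received from foreign subsidiaries of resident firms 83.5, compensation earned by residents employed abroad 127.0, compensation paid to foreign seasonal workers 57.0; capital account: sale of embassy land to a foreign government 31.7, capital transfers received from emigrants 22.5; secondary income: contributions paid to international organisations 27.1, personal remittances received from nationals working abroad 274.9; financial account: borrowing by resident firms from foreign banks 483.7.)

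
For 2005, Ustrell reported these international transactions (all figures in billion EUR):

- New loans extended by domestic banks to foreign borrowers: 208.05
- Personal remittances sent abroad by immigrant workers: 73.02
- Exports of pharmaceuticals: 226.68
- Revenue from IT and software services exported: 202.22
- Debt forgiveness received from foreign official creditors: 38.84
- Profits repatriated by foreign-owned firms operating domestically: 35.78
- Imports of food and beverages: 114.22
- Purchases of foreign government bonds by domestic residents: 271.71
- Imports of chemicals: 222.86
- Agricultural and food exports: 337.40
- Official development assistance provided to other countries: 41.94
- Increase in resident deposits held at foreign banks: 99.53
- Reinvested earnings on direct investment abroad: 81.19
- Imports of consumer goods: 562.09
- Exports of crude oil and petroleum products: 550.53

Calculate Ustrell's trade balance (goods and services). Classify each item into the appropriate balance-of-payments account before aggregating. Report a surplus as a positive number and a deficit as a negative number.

Goods: -222.86 + 550.53 + 226.68 - 114.22 - 562.09 + 337.40 = 215.44
Services: 202.22
Trade balance = 215.44 + 202.22 = 417.66
(Excluded from the trade balance — financial account: new loans extended by domestic banks to foreign borrowers 208.05, purchases of foreign government bonds by domestic residents 271.71, increase in resident deposits held at foreign banks 99.53; secondary income: personal remittances sent abroad by immigrant workers 73.02, official development assistance provided to other countries 41.94; capital account: debt forgiveness received from foreign official creditors 38.84; primary income: profits repatriated by foreign-owned firms operating domestically 35.78, reinvested earnings on direct investment abroad 81.19.)

417.66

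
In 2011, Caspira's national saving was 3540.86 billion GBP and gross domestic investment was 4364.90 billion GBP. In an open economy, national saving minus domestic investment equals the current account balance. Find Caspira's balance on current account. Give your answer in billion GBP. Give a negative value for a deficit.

S - I = CA (net lending to the rest of the world).
CA = S - I = 3540.86 - 4364.90 = -824.04

-824.04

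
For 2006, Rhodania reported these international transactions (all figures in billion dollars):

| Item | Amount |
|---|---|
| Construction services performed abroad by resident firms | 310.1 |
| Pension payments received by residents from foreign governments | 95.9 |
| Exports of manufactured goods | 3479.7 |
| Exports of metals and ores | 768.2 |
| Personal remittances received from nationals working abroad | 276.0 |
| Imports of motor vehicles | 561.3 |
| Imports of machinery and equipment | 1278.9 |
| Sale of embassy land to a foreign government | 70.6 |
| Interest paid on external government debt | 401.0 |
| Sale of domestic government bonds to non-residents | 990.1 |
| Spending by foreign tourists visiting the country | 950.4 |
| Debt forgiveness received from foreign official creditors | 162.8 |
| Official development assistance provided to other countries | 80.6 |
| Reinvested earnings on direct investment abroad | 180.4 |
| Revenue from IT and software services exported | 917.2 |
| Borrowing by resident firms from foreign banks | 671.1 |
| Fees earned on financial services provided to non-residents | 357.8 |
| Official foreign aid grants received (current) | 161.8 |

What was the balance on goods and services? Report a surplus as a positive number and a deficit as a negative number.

4943.2

Goods: 768.2 + 3479.7 - 1278.9 - 561.3 = 2407.7
Services: 357.8 + 310.1 + 917.2 + 950.4 = 2535.5
Trade balance = 2407.7 + 2535.5 = 4943.2
(Excluded from the trade balance — secondary income: pension payments received by residents from foreign governments 95.9, personal remittances received from nationals working abroad 276.0, official development assistance provided to other countries 80.6, official foreign aid grants received (current) 161.8; capital account: sale of embassy land to a foreign government 70.6, debt forgiveness received from foreign official creditors 162.8; primary income: interest paid on external government debt 401.0, reinvested earnings on direct investment abroad 180.4; financial account: sale of domestic government bonds to non-residents 990.1, borrowing by resident firms from foreign banks 671.1.)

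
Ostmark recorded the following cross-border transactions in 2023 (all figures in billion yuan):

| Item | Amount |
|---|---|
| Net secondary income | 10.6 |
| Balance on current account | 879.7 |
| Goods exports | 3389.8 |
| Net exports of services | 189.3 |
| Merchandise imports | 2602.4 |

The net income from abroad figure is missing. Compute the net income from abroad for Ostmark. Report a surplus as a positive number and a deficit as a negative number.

-107.6

Current account = goods balance + services balance + net primary income + net secondary income
Sum of the known components = 987.3
Net income from abroad = CA - (known components) = 879.7 - 987.3 = -107.6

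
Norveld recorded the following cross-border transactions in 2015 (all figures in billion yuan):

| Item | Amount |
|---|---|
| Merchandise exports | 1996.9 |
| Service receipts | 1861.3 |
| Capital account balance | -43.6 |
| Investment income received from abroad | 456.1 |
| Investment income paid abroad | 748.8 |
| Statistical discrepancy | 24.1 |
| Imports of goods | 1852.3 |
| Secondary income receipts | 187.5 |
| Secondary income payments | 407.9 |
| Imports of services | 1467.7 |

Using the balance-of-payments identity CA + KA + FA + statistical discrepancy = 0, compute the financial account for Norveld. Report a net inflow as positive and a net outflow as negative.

-5.6

Goods balance = 1996.9 - 1852.3 = 144.6
Services balance = 1861.3 - 1467.7 = 393.6
Trade balance (goods + services) = 144.6 + 393.6 = 538.2
Net primary income = 456.1 - 748.8 = -292.7
Net secondary income = 187.5 - 407.9 = -220.4
Current account = 538.2 + (-292.7) + (-220.4) = 25.1
Financial account = -(25.1 + (-43.6) + 24.1) = -5.6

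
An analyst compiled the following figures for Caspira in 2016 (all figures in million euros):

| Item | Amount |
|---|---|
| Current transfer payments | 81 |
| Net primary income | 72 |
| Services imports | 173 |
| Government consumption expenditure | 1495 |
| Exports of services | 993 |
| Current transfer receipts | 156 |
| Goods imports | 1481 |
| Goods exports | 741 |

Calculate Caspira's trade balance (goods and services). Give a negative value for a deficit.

Goods balance = 741 - 1481 = -740
Services balance = 993 - 173 = 820
Trade balance (goods + services) = -740 + 820 = 80

80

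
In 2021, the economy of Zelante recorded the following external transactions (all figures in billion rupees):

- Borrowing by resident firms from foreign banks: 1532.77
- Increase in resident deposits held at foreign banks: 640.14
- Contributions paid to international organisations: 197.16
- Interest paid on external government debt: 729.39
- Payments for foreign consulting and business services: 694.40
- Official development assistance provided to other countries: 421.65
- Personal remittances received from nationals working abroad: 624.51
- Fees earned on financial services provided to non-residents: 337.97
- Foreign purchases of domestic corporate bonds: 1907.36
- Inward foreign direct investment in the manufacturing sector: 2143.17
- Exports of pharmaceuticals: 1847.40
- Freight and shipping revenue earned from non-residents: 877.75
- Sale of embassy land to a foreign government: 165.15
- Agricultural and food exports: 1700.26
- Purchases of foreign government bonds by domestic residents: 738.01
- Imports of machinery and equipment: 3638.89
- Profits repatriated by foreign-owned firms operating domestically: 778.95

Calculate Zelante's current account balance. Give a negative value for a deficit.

-1072.55

Goods: 1847.40 + 1700.26 - 3638.89 = -91.23
Services: 877.75 - 694.40 + 337.97 = 521.32
Primary income: -729.39 - 778.95 = -1508.34
Secondary income: -421.65 - 197.16 + 624.51 = 5.70
Current account = (-91.23) + 521.32 + (-1508.34) + 5.70 = -1072.55
(Excluded from the current account — financial account: borrowing by resident firms from foreign banks 1532.77, increase in resident deposits held at foreign banks 640.14, foreign purchases of domestic corporate bonds 1907.36, inward foreign direct investment in the manufacturing sector 2143.17, purchases of foreign government bonds by domestic residents 738.01; capital account: sale of embassy land to a foreign government 165.15.)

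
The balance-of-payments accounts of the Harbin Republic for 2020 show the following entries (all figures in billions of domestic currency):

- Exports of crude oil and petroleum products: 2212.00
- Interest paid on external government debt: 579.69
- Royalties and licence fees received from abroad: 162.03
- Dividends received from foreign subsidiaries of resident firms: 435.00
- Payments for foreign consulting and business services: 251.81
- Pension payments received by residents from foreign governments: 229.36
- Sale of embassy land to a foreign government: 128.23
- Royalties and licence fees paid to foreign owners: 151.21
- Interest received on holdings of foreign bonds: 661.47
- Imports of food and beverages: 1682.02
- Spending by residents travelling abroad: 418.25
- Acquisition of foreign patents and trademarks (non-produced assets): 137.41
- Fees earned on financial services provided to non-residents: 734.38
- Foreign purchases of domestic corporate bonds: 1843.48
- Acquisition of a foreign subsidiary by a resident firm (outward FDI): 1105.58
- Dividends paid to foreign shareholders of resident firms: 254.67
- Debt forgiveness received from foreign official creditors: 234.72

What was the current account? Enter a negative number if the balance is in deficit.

1096.59

Goods: 2212.00 - 1682.02 = 529.98
Services: -251.81 + 734.38 - 151.21 - 418.25 + 162.03 = 75.14
Primary income: -579.69 + 661.47 + 435.00 - 254.67 = 262.11
Secondary income: 229.36
Current account = 529.98 + 75.14 + 262.11 + 229.36 = 1096.59
(Excluded from the current account — capital account: sale of embassy land to a foreign government 128.23, acquisition of foreign patents and trademarks (non-produced assets) 137.41, debt forgiveness received from foreign official creditors 234.72; financial account: foreign purchases of domestic corporate bonds 1843.48, acquisition of a foreign subsidiary by a resident firm (outward FDI) 1105.58.)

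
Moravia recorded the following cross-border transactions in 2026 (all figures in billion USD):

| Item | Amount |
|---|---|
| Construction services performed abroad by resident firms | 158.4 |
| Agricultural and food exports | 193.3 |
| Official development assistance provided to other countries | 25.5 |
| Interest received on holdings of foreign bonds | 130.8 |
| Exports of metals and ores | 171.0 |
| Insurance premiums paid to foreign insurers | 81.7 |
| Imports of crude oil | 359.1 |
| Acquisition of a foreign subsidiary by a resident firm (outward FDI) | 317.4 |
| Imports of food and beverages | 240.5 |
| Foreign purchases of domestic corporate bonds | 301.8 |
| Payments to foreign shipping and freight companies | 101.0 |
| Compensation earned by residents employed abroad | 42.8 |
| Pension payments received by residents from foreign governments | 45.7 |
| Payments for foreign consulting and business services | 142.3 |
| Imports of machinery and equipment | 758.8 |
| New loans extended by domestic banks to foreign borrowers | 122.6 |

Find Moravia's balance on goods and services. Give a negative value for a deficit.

Goods: 171.0 - 758.8 - 240.5 + 193.3 - 359.1 = -994.1
Services: -142.3 - 101.0 - 81.7 + 158.4 = -166.6
Trade balance = -994.1 + (-166.6) = -1160.7
(Excluded from the trade balance — secondary income: official development assistance provided to other countries 25.5, pension payments received by residents from foreign governments 45.7; primary income: interest received on holdings of foreign bonds 130.8, compensation earned by residents employed abroad 42.8; financial account: acquisition of a foreign subsidiary by a resident firm (outward FDI) 317.4, foreign purchases of domestic corporate bonds 301.8, new loans extended by domestic banks to foreign borrowers 122.6.)

-1160.7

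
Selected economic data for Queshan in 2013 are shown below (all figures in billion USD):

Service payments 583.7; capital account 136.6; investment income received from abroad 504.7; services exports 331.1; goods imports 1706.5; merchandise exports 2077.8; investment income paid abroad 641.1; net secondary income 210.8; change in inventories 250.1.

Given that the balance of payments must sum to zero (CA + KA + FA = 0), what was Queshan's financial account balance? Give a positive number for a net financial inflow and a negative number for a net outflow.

-329.7

Goods balance = 2077.8 - 1706.5 = 371.3
Services balance = 331.1 - 583.7 = -252.6
Trade balance (goods + services) = 371.3 + (-252.6) = 118.7
Net primary income = 504.7 - 641.1 = -136.4
Net secondary income = 210.8
Current account = 118.7 + (-136.4) + 210.8 = 193.1
Financial account = -(193.1 + 136.6) = -329.7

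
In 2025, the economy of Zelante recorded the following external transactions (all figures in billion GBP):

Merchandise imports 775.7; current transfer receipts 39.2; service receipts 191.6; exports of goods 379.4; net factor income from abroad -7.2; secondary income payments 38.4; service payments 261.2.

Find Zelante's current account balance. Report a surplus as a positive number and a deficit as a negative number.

-472.3

Goods balance = 379.4 - 775.7 = -396.3
Services balance = 191.6 - 261.2 = -69.6
Trade balance (goods + services) = -396.3 + (-69.6) = -465.9
Net primary income = -7.2
Net secondary income = 39.2 - 38.4 = 0.8
Current account = -465.9 + (-7.2) + 0.8 = -472.3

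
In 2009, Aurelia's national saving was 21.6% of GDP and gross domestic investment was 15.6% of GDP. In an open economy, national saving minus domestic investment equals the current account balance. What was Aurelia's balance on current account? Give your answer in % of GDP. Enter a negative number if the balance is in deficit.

S - I = CA (net lending to the rest of the world).
CA = S - I = 21.6 - 15.6 = 6.0

6.0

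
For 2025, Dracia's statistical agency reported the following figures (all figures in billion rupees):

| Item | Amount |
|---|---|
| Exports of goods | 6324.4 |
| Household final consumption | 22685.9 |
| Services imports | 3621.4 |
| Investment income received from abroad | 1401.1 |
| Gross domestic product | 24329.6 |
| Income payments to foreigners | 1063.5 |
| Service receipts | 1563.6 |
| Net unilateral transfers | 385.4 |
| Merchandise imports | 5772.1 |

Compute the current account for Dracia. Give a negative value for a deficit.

-782.5

Goods balance = 6324.4 - 5772.1 = 552.3
Services balance = 1563.6 - 3621.4 = -2057.8
Trade balance (goods + services) = 552.3 + (-2057.8) = -1505.5
Net primary income = 1401.1 - 1063.5 = 337.6
Net secondary income = 385.4
Current account = -1505.5 + 337.6 + 385.4 = -782.5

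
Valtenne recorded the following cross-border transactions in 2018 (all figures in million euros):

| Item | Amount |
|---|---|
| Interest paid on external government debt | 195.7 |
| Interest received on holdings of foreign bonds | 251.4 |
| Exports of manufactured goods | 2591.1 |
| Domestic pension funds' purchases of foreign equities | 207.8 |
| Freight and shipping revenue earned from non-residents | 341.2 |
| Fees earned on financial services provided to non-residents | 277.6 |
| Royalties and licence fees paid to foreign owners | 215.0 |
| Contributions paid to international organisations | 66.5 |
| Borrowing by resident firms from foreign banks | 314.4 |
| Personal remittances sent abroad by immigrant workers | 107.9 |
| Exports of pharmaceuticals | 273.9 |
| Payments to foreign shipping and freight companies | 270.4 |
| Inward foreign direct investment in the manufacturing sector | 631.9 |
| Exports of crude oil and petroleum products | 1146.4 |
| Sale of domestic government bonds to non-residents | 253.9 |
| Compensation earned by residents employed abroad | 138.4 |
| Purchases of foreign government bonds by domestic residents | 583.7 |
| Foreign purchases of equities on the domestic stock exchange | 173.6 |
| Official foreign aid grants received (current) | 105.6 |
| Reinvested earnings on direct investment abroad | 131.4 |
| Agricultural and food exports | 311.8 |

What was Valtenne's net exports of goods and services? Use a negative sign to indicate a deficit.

Goods: 2591.1 + 273.9 + 311.8 + 1146.4 = 4323.2
Services: -215.0 + 277.6 - 270.4 + 341.2 = 133.4
Trade balance = 4323.2 + 133.4 = 4456.6
(Excluded from the trade balance — primary income: interest paid on external government debt 195.7, interest received on holdings of foreign bonds 251.4, compensation earned by residents employed abroad 138.4, reinvested earnings on direct investment abroad 131.4; financial account: domestic pension funds' purchases of foreign equities 207.8, borrowing by resident firms from foreign banks 314.4, inward foreign direct investment in the manufacturing sector 631.9, sale of domestic government bonds to non-residents 253.9, purchases of foreign government bonds by domestic residents 583.7, foreign purchases of equities on the domestic stock exchange 173.6; secondary income: contributions paid to international organisations 66.5, personal remittances sent abroad by immigrant workers 107.9, official foreign aid grants received (current) 105.6.)

4456.6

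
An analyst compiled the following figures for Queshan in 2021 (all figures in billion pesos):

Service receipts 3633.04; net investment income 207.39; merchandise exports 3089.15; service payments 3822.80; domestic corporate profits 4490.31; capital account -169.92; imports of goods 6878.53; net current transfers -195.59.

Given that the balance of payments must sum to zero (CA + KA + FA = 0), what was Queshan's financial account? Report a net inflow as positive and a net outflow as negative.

4137.26

Goods balance = 3089.15 - 6878.53 = -3789.38
Services balance = 3633.04 - 3822.80 = -189.76
Trade balance (goods + services) = -3789.38 + (-189.76) = -3979.14
Net primary income = 207.39
Net secondary income = -195.59
Current account = -3979.14 + 207.39 + (-195.59) = -3967.34
Financial account = -(-3967.34 + (-169.92)) = 4137.26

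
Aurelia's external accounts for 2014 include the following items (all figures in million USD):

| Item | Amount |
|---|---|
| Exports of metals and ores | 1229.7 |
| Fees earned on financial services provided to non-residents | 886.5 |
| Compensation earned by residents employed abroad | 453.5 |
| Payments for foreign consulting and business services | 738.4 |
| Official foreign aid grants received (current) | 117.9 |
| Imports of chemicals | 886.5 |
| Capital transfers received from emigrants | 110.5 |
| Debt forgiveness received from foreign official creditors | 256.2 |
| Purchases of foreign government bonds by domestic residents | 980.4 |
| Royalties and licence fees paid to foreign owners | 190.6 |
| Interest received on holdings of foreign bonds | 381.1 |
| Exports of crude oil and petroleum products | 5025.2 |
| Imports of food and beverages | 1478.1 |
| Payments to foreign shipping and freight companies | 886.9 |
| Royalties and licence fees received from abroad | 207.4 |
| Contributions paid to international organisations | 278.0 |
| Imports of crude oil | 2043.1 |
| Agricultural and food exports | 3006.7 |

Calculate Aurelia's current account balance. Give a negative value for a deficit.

Goods: 1229.7 - 886.5 + 5025.2 - 1478.1 + 3006.7 - 2043.1 = 4853.9
Services: -738.4 - 190.6 + 207.4 - 886.9 + 886.5 = -722.0
Primary income: 381.1 + 453.5 = 834.6
Secondary income: -278.0 + 117.9 = -160.1
Current account = 4853.9 + (-722.0) + 834.6 + (-160.1) = 4806.4
(Excluded from the current account — capital account: capital transfers received from emigrants 110.5, debt forgiveness received from foreign official creditors 256.2; financial account: purchases of foreign government bonds by domestic residents 980.4.)

4806.4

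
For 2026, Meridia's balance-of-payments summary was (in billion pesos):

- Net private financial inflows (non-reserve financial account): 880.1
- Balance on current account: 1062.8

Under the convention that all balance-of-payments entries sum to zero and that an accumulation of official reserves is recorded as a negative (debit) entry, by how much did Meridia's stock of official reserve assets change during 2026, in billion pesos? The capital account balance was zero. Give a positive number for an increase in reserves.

Official reserve transactions balance = -(1062.8 + 880.1) = -1942.9
An accumulation of reserves is recorded as a debit (negative entry), so the change in the stock of reserves is the negative of that balance.
Change in official reserves = -(-1942.9) = 1942.9

1942.9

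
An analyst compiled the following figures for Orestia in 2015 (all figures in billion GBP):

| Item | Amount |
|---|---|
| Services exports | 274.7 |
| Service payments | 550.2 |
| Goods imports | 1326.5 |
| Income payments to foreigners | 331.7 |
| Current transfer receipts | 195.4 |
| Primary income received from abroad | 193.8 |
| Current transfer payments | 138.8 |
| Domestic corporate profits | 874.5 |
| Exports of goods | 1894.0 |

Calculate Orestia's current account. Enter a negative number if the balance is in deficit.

Goods balance = 1894.0 - 1326.5 = 567.5
Services balance = 274.7 - 550.2 = -275.5
Trade balance (goods + services) = 567.5 + (-275.5) = 292.0
Net primary income = 193.8 - 331.7 = -137.9
Net secondary income = 195.4 - 138.8 = 56.6
Current account = 292.0 + (-137.9) + 56.6 = 210.7

210.7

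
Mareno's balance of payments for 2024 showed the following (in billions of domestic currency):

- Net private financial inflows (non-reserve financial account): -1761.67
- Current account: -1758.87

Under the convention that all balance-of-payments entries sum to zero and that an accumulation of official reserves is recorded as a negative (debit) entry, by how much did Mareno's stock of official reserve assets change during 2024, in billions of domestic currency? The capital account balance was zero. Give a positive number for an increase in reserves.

-3520.54

Official reserve transactions balance = -((-1758.87) + (-1761.67)) = 3520.54
An accumulation of reserves is recorded as a debit (negative entry), so the change in the stock of reserves is the negative of that balance.
Change in official reserves = -(3520.54) = -3520.54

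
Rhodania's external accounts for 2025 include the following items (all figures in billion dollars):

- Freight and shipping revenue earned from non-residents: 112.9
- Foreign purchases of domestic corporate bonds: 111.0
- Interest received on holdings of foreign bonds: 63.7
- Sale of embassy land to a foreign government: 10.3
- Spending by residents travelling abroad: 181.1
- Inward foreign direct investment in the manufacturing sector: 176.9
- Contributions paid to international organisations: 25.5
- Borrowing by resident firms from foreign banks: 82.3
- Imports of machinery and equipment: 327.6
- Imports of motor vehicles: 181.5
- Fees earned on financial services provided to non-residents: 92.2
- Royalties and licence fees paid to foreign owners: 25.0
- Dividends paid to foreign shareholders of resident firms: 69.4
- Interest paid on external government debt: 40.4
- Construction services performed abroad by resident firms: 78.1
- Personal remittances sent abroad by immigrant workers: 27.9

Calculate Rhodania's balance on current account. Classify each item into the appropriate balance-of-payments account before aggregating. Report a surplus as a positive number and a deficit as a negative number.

-531.5

Goods: -327.6 - 181.5 = -509.1
Services: -25.0 + 112.9 - 181.1 + 92.2 + 78.1 = 77.1
Primary income: 63.7 - 69.4 - 40.4 = -46.1
Secondary income: -25.5 - 27.9 = -53.4
Current account = (-509.1) + 77.1 + (-46.1) + (-53.4) = -531.5
(Excluded from the current account — financial account: foreign purchases of domestic corporate bonds 111.0, inward foreign direct investment in the manufacturing sector 176.9, borrowing by resident firms from foreign banks 82.3; capital account: sale of embassy land to a foreign government 10.3.)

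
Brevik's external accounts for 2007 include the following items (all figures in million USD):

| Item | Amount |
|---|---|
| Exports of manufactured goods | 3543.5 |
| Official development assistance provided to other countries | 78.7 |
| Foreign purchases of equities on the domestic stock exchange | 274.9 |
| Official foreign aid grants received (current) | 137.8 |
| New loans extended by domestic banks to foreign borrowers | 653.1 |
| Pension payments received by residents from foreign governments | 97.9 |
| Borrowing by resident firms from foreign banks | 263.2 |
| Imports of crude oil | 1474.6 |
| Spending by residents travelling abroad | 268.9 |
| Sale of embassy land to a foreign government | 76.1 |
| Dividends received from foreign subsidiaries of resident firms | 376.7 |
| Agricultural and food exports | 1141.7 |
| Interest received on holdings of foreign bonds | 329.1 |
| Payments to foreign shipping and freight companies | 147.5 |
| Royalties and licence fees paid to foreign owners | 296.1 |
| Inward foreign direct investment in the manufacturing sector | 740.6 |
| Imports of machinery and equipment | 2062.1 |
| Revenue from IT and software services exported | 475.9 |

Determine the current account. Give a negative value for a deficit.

Goods: -1474.6 - 2062.1 + 3543.5 + 1141.7 = 1148.5
Services: -268.9 - 147.5 + 475.9 - 296.1 = -236.6
Primary income: 329.1 + 376.7 = 705.8
Secondary income: -78.7 + 97.9 + 137.8 = 157.0
Current account = 1148.5 + (-236.6) + 705.8 + 157.0 = 1774.7
(Excluded from the current account — financial account: foreign purchases of equities on the domestic stock exchange 274.9, new loans extended by domestic banks to foreign borrowers 653.1, borrowing by resident firms from foreign banks 263.2, inward foreign direct investment in the manufacturing sector 740.6; capital account: sale of embassy land to a foreign government 76.1.)

1774.7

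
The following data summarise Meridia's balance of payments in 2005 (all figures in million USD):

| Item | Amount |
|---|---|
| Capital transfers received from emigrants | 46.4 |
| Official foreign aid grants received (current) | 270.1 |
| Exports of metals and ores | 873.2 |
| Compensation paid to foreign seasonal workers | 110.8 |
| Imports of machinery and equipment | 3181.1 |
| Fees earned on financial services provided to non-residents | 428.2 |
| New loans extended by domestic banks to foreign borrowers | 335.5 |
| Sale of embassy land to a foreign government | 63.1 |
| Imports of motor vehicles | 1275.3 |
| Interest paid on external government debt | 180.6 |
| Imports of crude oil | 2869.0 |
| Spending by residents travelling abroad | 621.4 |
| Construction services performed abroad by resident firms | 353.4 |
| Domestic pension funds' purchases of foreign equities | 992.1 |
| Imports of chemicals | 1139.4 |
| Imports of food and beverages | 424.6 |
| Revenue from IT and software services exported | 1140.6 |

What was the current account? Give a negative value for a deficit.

-6736.7

Goods: -1139.4 - 3181.1 + 873.2 - 1275.3 - 424.6 - 2869.0 = -8016.2
Services: 428.2 + 353.4 + 1140.6 - 621.4 = 1300.8
Primary income: -110.8 - 180.6 = -291.4
Secondary income: 270.1
Current account = (-8016.2) + 1300.8 + (-291.4) + 270.1 = -6736.7
(Excluded from the current account — capital account: capital transfers received from emigrants 46.4, sale of embassy land to a foreign government 63.1; financial account: new loans extended by domestic banks to foreign borrowers 335.5, domestic pension funds' purchases of foreign equities 992.1.)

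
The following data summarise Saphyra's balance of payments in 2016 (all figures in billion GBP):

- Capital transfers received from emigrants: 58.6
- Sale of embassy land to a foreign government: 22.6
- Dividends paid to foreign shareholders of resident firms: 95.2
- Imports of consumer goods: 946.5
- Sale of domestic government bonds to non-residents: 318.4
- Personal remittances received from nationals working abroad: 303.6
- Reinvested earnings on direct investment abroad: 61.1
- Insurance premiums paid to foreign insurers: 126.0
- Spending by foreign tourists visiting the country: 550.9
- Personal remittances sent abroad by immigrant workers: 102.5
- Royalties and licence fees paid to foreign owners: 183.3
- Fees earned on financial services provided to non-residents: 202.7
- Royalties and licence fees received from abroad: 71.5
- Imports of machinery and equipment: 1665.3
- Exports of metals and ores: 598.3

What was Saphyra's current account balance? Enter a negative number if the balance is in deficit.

-1330.7

Goods: 598.3 - 946.5 - 1665.3 = -2013.5
Services: -126.0 + 71.5 + 550.9 - 183.3 + 202.7 = 515.8
Primary income: -95.2 + 61.1 = -34.1
Secondary income: 303.6 - 102.5 = 201.1
Current account = (-2013.5) + 515.8 + (-34.1) + 201.1 = -1330.7
(Excluded from the current account — capital account: capital transfers received from emigrants 58.6, sale of embassy land to a foreign government 22.6; financial account: sale of domestic government bonds to non-residents 318.4.)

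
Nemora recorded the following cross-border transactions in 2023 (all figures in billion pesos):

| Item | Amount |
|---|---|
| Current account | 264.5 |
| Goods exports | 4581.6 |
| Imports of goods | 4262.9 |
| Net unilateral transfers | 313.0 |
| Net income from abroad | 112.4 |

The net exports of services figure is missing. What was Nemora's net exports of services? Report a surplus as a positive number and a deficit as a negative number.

-479.6

Current account = goods balance + services balance + net primary income + net secondary income
Sum of the known components = 744.1
Net exports of services = CA - (known components) = 264.5 - 744.1 = -479.6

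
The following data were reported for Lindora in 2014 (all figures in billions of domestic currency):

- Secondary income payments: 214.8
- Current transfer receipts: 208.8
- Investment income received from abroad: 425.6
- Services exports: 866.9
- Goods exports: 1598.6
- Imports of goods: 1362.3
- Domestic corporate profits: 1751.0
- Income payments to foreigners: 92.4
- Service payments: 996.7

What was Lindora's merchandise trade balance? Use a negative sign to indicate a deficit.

236.3

Goods balance = 1598.6 - 1362.3 = 236.3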